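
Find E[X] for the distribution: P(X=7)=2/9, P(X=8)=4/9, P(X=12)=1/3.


E[X] = sum(x * P(x))
= 7*2/9 + 8*4/9 + 12*1/3
= 82/9

82/9


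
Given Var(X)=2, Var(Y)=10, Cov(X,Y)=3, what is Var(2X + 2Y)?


Var(2X + 2Y) = 2^2*Var(X) + 2^2*Var(Y) + 2*2*2*Cov(X,Y)
= 4*2 + 4*10 + 8*3
= 8 + 40 + 24 = 72

72


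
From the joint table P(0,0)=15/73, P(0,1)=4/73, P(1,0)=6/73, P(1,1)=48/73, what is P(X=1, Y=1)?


Read from table: P(X=1, Y=1) = 48/73

48/73


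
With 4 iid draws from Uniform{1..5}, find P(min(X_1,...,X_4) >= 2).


P(min >= 2) = P(all X_i >= 2) = (P(X_1 >= 2))^4
= (4/5)^4 = 256/625

256/625


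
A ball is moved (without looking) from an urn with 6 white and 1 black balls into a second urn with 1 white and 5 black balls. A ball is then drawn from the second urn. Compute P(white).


P(transfer white) = 6/7; P(transfer black) = 1/7
If white transferred: Urn II has 2 white of 7, so P(white|white moved) = 2/7
If black transferred: Urn II has 1 white of 7, so P(white|black moved) = 1/7
By total probability: P(white) = 6/7*2/7 + 1/7*1/7 = 13/49

13/49


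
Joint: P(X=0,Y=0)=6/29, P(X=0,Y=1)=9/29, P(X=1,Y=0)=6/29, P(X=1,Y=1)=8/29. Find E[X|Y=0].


P(Y=0) = 12/29
E[X|Y=0] = (0*6 + 1*6)/12 = 6/12 = 1/2

1/2


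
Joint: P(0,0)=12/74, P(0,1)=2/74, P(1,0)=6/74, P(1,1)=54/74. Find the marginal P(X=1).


P(X=1) = P(1,0)+P(1,1) = 6/74 + 54/74 = 60/74 = 30/37

30/37


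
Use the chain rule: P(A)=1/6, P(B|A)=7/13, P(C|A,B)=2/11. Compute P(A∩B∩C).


P(A∩B∩C) = P(A) * P(B|A) * P(C|A∩B)
= 1/6 * 7/13 * 2/11
= 7/78 * 2/11 = 7/429

7/429


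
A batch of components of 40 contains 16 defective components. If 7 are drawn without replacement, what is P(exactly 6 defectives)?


P(X=6) = C(16,6)*C(24,1) / C(40,7)
= 8008*24 / 18643560
= 192192/18643560 = 616/59755

616/59755


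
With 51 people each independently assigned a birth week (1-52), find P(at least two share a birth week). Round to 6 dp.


P(all different) = prod((52-i)/52 for i=0..50) = 0.000000
P(at least one match) = 1 - 0.000000 = 1.000000

1.000000


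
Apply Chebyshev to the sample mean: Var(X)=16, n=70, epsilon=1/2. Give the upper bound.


Var(Xbar) = Var(X)/n = 16/70
Chebyshev: P(|Xbar-mu| >= 1/2) <= Var(Xbar)/(1/2)^2 = (8/35)/(1/4) = 32/35

32/35


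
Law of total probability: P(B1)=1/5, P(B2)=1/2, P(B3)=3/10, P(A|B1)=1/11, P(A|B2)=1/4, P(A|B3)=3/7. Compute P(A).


P(A) = P(A|B1)P(B1) + P(A|B2)P(B2) + P(A|B3)P(B3)
= 1/11*1/5 + 1/4*1/2 + 3/7*3/10
= 1/55 + 1/8 + 9/70 = 837/3080

837/3080


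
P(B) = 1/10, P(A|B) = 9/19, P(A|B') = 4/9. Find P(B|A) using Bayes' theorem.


P(A) = P(A|B)P(B) + P(A|B')P(B') = 9/19*1/10 + 4/9*9/10 = 17/38
P(B|A) = P(A|B)P(B)/P(A) = (9/190)/(17/38) = 9/85

9/85


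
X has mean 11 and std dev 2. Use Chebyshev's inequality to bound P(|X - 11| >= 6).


k = 6/2 = 3
Chebyshev: P(|X-mu| >= k*sigma) <= 1/k^2 = 1/3^2 = 1/9

1/9


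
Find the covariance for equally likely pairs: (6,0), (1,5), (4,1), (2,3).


E[X]=13/4, E[Y]=9/4, E[XY]=15/4
Cov(X,Y) = E[XY] - E[X]E[Y] = 15/4 - 13/4*9/4 = -57/16

-57/16


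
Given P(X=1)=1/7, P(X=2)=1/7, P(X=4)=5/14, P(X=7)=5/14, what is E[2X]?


E[2X] = sum(g(x)*P(x))
= 2*1/7 + 4*1/7 + 8*5/14 + 14*5/14
= 61/7

61/7


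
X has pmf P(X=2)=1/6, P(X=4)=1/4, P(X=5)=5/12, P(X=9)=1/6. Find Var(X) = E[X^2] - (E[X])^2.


E[X] = 59/12, E[X^2] = 343/12
Var(X) = E[X^2] - (E[X])^2 = 343/12 - (59/12)^2 = 635/144

635/144


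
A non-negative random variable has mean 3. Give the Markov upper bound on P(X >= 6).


Markov: P(X >= a) <= E[X]/a
P(X >= 6) <= 3/6 = 1/2

1/2


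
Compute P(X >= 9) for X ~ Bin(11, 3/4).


P(X>=9) = P(X=9) + P(X=10) + P(X=11)
= 1082565/4194304 + 649539/4194304 + 177147/4194304
= 1909251/4194304

1909251/4194304


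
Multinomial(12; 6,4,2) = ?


12! = 479001600
Denominator: 6!=720 * 4!=24 * 2!=2
Coefficient = 479001600 / 34560 = 13860

13860


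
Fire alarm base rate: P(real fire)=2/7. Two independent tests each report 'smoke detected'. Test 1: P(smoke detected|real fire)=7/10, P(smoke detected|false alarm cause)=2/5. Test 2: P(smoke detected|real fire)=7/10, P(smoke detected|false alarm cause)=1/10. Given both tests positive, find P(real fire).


After test 1: P(+) = 7/10*2/7 + 2/5*5/7 = 17/35
P(B|+) = (1/5)/(17/35) = 7/17
After test 2 (use post1 as new prior): P(+) = 7/10*7/17 + 1/10*10/17 = 59/170
P(B|+,+) = (49/170)/(59/170) = 49/59

49/59


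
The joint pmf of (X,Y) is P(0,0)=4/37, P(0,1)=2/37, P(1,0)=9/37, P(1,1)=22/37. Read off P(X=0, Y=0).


Read from table: P(X=0, Y=0) = 4/37

4/37


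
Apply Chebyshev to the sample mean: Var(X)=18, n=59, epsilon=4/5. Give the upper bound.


Var(Xbar) = Var(X)/n = 18/59
Chebyshev: P(|Xbar-mu| >= 4/5) <= Var(Xbar)/(4/5)^2 = (18/59)/(16/25) = 225/472

225/472


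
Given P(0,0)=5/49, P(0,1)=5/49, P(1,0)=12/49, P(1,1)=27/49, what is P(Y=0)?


P(Y=0) = P(0,0)+P(1,0) = 5/49 + 12/49 = 17/49

17/49


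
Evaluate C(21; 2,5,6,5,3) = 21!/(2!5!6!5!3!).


21! = 51090942171709440000
Denominator: 2!=2 * 5!=120 * 6!=720 * 5!=120 * 3!=6
Coefficient = 51090942171709440000 / 124416000 = 410646075840

410646075840


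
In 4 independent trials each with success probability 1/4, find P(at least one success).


P(at least one) = 1 - P(none)
P(none) = (1 - 1/4)^4 = (3/4)^4 = 81/256
P(at least one) = 1 - 81/256 = 175/256

175/256


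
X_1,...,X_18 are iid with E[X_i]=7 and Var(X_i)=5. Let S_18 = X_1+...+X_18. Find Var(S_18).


By independence, Var(S_n) = n*Var(X_1) = 18*5 = 90

90


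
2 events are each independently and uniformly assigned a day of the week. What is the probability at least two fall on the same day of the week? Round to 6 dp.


P(all different) = prod((7-i)/7 for i=0..1) = 0.857143
P(at least one match) = 1 - 0.857143 = 0.142857

0.142857


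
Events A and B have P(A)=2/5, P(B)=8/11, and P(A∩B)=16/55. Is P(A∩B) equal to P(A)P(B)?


P(A)*P(B) = 2/5*8/11 = 16/55
P(A∩B) = 16/55, which equals P(A)P(B), so independent

Yes, A and B are independent


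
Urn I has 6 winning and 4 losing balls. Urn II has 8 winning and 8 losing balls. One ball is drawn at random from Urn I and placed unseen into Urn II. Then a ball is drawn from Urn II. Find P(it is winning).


P(transfer winning) = 6/10 = 3/5; P(transfer losing) = 2/5
If winning transferred: Urn II has 9 winning of 17, so P(winning|winning moved) = 9/17
If losing transferred: Urn II has 8 winning of 17, so P(winning|losing moved) = 8/17
By total probability: P(winning) = 3/5*9/17 + 2/5*8/17 = 43/85

43/85


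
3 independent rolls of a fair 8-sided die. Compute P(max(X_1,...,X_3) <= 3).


P(max <= 3) = P(all X_i <= 3) = (P(X_1 <= 3))^3
= (3/8)^3 = 27/512

27/512


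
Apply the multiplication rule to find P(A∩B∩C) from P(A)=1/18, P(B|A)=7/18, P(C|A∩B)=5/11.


P(A∩B∩C) = P(A) * P(B|A) * P(C|A∩B)
= 1/18 * 7/18 * 5/11
= 7/324 * 5/11 = 35/3564

35/3564


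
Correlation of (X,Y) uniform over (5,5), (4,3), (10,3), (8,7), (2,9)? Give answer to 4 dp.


Cov(X,Y) = -3.1200, Var(X) = 8.1600, Var(Y) = 5.4400
rho = Cov/(sqrt(VarX)*sqrt(VarY)) = -0.4683

-0.4683


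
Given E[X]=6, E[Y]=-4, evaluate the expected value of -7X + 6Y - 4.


E[-7X + 6Y - 4] = -7*E[X] + 6*E[Y] - 4
= (-7)*(6) + (6)*(-4) + (-4)
= -42 - 24 - 4 = -70

-70


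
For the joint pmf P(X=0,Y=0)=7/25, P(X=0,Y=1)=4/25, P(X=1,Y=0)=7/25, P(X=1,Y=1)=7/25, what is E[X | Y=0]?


P(Y=0) = 14/25
E[X|Y=0] = (0*7 + 1*7)/14 = 7/14 = 1/2

1/2


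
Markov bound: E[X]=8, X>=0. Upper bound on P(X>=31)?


Markov: P(X >= a) <= E[X]/a
P(X >= 31) <= 8/31

8/31


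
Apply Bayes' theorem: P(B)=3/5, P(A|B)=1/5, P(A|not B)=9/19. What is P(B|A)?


P(A) = P(A|B)P(B) + P(A|B')P(B') = 1/5*3/5 + 9/19*2/5 = 147/475
P(B|A) = P(A|B)P(B)/P(A) = (3/25)/(147/475) = 19/49

19/49


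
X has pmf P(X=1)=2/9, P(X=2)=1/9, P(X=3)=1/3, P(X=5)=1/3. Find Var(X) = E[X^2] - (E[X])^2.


E[X] = 28/9, E[X^2] = 12
Var(X) = E[X^2] - (E[X])^2 = 12 - (28/9)^2 = 188/81

188/81


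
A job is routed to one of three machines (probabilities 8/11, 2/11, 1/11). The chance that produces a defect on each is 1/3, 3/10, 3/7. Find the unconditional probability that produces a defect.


P(A) = P(A|B1)P(B1) + P(A|B2)P(B2) + P(A|B3)P(B3)
= 1/3*8/11 + 3/10*2/11 + 3/7*1/11
= 8/33 + 3/55 + 3/77 = 388/1155

388/1155


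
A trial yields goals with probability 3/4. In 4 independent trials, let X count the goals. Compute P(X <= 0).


P(X<=0) = P(X=0)
= 1/256
= 1/256

1/256


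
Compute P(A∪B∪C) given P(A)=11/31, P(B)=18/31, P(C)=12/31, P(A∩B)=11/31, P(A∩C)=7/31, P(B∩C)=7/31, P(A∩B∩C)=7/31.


P(A∪B∪C) = P(A)+P(B)+P(C) - P(AB)-P(AC)-P(BC) + P(ABC)
= 11/31+18/31+12/31 - 11/31-7/31-7/31 + 7/31
= 23/31

23/31


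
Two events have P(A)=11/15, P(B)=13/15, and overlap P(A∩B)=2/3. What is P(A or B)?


P(A∪B) = P(A) + P(B) - P(A∩B)
= 11/15 + 13/15 - 2/3 = 14/15

14/15


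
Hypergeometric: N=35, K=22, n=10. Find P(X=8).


P(X=8) = C(22,8)*C(13,2) / C(35,10)
= 319770*78 / 183579396
= 24942060/183579396 = 855/6293

855/6293


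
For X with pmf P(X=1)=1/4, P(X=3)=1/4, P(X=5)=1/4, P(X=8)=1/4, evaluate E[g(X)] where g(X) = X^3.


E[X^3] = sum(g(x)*P(x))
= 1*1/4 + 27*1/4 + 125*1/4 + 512*1/4
= 665/4

665/4


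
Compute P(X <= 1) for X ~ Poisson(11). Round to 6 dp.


P(X<=1) = e^(-11)*11^0/0! + e^(-11)*11^1/1!
≈ 0.0000167017 + 0.0001837187
= 0.0002004204
≈ 0.000200

0.000200


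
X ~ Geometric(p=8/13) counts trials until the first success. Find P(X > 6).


P(X > 6) = P(first 6 trials all fail) = (1-p)^6 = (5/13)^6 = 15625/4826809

15625/4826809


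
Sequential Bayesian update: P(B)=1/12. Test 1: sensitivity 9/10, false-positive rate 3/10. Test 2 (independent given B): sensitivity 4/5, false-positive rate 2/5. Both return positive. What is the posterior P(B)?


After test 1: P(+) = 9/10*1/12 + 3/10*11/12 = 7/20
P(B|+) = (3/40)/(7/20) = 3/14
After test 2 (use post1 as new prior): P(+) = 4/5*3/14 + 2/5*11/14 = 17/35
P(B|+,+) = (6/35)/(17/35) = 6/17

6/17


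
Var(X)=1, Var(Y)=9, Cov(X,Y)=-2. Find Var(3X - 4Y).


Var(3X - 4Y) = 3^2*Var(X) + (-4)^2*Var(Y) + 2*3*(-4)*Cov(X,Y)
= 9*1 + 16*9 - 24*(-2)
= 9 + 144 + 48 = 201

201


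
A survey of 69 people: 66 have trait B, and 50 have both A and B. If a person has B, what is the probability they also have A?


P(A|B) = P(A∩B)/P(B) = (50/69)/(66/69) = 50/66 = 25/33

25/33


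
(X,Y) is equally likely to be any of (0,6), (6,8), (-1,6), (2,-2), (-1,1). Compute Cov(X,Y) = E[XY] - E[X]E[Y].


E[X]=6/5, E[Y]=19/5, E[XY]=37/5
Cov(X,Y) = E[XY] - E[X]E[Y] = 37/5 - 6/5*19/5 = 71/25

71/25


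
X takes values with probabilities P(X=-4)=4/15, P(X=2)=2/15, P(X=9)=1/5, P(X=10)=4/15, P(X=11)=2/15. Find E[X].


E[X] = sum(x * P(x))
= -4*4/15 + 2*2/15 + 9*1/5 + 10*4/15 + 11*2/15
= 77/15

77/15


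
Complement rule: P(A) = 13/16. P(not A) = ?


P(A') = 1 - P(A) = 1 - 13/16 = 3/16

3/16


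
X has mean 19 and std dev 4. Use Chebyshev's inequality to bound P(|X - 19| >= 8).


k = 8/4 = 2
Chebyshev: P(|X-mu| >= k*sigma) <= 1/k^2 = 1/2^2 = 1/4

1/4


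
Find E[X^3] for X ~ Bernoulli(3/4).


For Bernoulli: X in {0,1}
E[X^3] = 0^3*(1-3/4) + 1^3*3/4 = 3/4

3/4


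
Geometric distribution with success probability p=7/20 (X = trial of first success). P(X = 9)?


P(X=9) = (1-p)^8 * p = (13/20)^8 * 7/20
= 815730721/25600000000 * 7/20 = 5710115047/512000000000

5710115047/512000000000


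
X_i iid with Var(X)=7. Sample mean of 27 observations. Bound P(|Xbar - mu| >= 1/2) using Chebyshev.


Var(Xbar) = Var(X)/n = 7/27
Chebyshev: P(|Xbar-mu| >= 1/2) <= Var(Xbar)/(1/2)^2 = (7/27)/(1/4) = 28/27
Bound exceeds 1, so trivial bound: 1

1


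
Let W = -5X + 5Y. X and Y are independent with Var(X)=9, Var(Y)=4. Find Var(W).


Independence => Cov(X,Y)=0
Var(-5X + 5Y) = (-5)^2*Var(X) + 5^2*Var(Y)
= 25*9 + 25*4 = 325

325


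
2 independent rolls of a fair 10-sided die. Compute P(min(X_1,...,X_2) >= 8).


P(min >= 8) = P(all X_i >= 8) = (P(X_1 >= 8))^2
= (3/10)^2 = 9/100

9/100


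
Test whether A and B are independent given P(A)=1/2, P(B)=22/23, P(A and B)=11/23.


P(A)*P(B) = 1/2*22/23 = 11/23
P(A∩B) = 11/23, which equals P(A)P(B), so independent

Yes, A and B are independent


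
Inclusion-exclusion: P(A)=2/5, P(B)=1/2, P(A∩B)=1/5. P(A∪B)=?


P(A∪B) = P(A) + P(B) - P(A∩B)
= 2/5 + 1/2 - 1/5 = 7/10

7/10


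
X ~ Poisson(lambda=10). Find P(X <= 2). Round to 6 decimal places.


P(X<=2) = e^(-10)*10^0/0! + e^(-10)*10^1/1! + e^(-10)*10^2/2!
≈ 0.0000453999 + 0.0004539993 + 0.0022699965
= 0.0027693957
≈ 0.002769

0.002769


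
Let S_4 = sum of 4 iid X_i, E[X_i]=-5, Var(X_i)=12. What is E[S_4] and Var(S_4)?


E[S_n] = n*mu = 4*-5 = -20
Var(S_n) = n*sigma^2 = 4*12 = 48

E[S_4]=-20, Var(S_4)=48


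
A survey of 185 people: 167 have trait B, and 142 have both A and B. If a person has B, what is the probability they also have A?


P(A|B) = P(A∩B)/P(B) = (142/185)/(167/185) = 142/167

142/167


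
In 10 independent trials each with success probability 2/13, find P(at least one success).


P(at least one) = 1 - P(none)
P(none) = (1 - 2/13)^10 = (11/13)^10 = 25937424601/137858491849
P(at least one) = 1 - 25937424601/137858491849 = 111921067248/137858491849

111921067248/137858491849


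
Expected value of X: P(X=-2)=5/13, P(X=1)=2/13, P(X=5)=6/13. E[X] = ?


E[X] = sum(x * P(x))
= -2*5/13 + 1*2/13 + 5*6/13
= 22/13

22/13


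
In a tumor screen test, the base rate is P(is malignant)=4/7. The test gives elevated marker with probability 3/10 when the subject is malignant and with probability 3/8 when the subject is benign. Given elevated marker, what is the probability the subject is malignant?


P(A) = P(A|B)P(B) + P(A|B')P(B') = 3/10*4/7 + 3/8*3/7 = 93/280
P(B|A) = P(A|B)P(B)/P(A) = (6/35)/(93/280) = 16/31

16/31


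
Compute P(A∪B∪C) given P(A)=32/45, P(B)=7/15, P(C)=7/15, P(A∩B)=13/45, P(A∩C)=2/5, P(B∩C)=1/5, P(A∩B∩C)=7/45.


P(A∪B∪C) = P(A)+P(B)+P(C) - P(AB)-P(AC)-P(BC) + P(ABC)
= 32/45+7/15+7/15 - 13/45-2/5-1/5 + 7/45
= 41/45

41/45


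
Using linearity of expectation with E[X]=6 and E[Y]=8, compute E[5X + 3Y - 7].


E[5X + 3Y - 7] = 5*E[X] + 3*E[Y] - 7
= (5)*(6) + (3)*(8) + (-7)
= 30 + 24 - 7 = 47

47


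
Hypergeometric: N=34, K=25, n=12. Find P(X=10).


P(X=10) = C(25,10)*C(9,2) / C(34,12)
= 3268760*36 / 548354040
= 117675360/548354040 = 2508/11687

2508/11687


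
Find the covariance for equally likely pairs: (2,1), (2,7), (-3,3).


E[X]=1/3, E[Y]=11/3, E[XY]=7/3
Cov(X,Y) = E[XY] - E[X]E[Y] = 7/3 - 1/3*11/3 = 10/9

10/9


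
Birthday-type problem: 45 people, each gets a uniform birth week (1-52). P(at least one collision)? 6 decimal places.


P(all different) = prod((52-i)/52 for i=0..44) = 0.000000
P(at least one match) = 1 - 0.000000 = 1.000000

1.000000


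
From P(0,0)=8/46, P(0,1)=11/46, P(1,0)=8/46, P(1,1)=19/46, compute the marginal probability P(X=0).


P(X=0) = P(0,0)+P(0,1) = 8/46 + 11/46 = 19/46

19/46


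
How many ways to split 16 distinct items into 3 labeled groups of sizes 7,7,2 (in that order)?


16! = 20922789888000
Denominator: 7!=5040 * 7!=5040 * 2!=2
Coefficient = 20922789888000 / 50803200 = 411840

411840


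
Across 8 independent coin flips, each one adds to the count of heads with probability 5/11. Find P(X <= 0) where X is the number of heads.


P(X<=0) = P(X=0)
= 1679616/214358881
= 1679616/214358881

1679616/214358881


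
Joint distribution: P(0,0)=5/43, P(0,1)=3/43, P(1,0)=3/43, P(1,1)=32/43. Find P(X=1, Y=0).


Read from table: P(X=1, Y=0) = 3/43

3/43


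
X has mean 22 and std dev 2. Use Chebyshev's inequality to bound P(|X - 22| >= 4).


k = 4/2 = 2
Chebyshev: P(|X-mu| >= k*sigma) <= 1/k^2 = 1/2^2 = 1/4

1/4


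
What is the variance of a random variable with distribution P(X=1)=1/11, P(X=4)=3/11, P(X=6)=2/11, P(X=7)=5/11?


E[X] = 60/11, E[X^2] = 366/11
Var(X) = E[X^2] - (E[X])^2 = 366/11 - (60/11)^2 = 426/121

426/121


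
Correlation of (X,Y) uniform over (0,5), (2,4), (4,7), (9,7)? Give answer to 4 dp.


Cov(X,Y) = 3.1875, Var(X) = 11.1875, Var(Y) = 1.6875
rho = Cov/(sqrt(VarX)*sqrt(VarY)) = 0.7336

0.7336


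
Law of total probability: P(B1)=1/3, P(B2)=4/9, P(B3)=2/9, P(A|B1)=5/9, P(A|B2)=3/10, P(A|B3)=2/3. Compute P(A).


P(A) = P(A|B1)P(B1) + P(A|B2)P(B2) + P(A|B3)P(B3)
= 5/9*1/3 + 3/10*4/9 + 2/3*2/9
= 5/27 + 2/15 + 4/27 = 7/15

7/15


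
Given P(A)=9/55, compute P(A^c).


P(A') = 1 - P(A) = 1 - 9/55 = 46/55

46/55


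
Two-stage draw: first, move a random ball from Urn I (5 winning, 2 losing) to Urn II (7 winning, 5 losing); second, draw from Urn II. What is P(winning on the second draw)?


P(transfer winning) = 5/7; P(transfer losing) = 2/7
If winning transferred: Urn II has 8 winning of 13, so P(winning|winning moved) = 8/13
If losing transferred: Urn II has 7 winning of 13, so P(winning|losing moved) = 7/13
By total probability: P(winning) = 5/7*8/13 + 2/7*7/13 = 54/91

54/91


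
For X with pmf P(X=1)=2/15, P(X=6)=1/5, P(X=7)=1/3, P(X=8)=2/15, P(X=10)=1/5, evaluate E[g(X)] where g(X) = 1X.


E[1X] = sum(g(x)*P(x))
= 1*2/15 + 6*1/5 + 7*1/3 + 8*2/15 + 10*1/5
= 101/15

101/15


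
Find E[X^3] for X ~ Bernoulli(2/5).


For Bernoulli: X in {0,1}
E[X^3] = 0^3*(1-2/5) + 1^3*2/5 = 2/5

2/5


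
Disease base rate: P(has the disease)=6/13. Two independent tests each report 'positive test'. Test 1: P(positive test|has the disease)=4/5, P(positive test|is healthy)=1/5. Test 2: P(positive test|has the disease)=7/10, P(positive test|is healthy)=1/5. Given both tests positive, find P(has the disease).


After test 1: P(+) = 4/5*6/13 + 1/5*7/13 = 31/65
P(B|+) = (24/65)/(31/65) = 24/31
After test 2 (use post1 as new prior): P(+) = 7/10*24/31 + 1/5*7/31 = 91/155
P(B|+,+) = (84/155)/(91/155) = 12/13

12/13


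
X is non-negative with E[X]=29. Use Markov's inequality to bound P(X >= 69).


Markov: P(X >= a) <= E[X]/a
P(X >= 69) <= 29/69

29/69


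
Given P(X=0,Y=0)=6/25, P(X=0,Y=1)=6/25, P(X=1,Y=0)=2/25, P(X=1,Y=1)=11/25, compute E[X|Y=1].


P(Y=1) = 17/25
E[X|Y=1] = (0*6 + 1*11)/17 = 11/17

11/17


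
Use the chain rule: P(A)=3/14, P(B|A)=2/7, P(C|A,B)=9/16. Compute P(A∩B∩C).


P(A∩B∩C) = P(A) * P(B|A) * P(C|A∩B)
= 3/14 * 2/7 * 9/16
= 3/49 * 9/16 = 27/784

27/784


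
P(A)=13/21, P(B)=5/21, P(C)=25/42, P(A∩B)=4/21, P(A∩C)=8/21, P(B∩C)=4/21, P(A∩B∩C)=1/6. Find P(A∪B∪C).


P(A∪B∪C) = P(A)+P(B)+P(C) - P(AB)-P(AC)-P(BC) + P(ABC)
= 13/21+5/21+25/42 - 4/21-8/21-4/21 + 1/6
= 6/7

6/7


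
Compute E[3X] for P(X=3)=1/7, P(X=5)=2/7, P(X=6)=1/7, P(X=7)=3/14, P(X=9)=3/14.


E[3X] = sum(g(x)*P(x))
= 9*1/7 + 15*2/7 + 18*1/7 + 21*3/14 + 27*3/14
= 129/7

129/7


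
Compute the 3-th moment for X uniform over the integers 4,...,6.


E[X^3] = (1/3) * sum(x^3 for x=4..6)
= 405/3 = 135

135


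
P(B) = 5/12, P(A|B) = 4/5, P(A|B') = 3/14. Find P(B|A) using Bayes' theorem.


P(A) = P(A|B)P(B) + P(A|B')P(B') = 4/5*5/12 + 3/14*7/12 = 11/24
P(B|A) = P(A|B)P(B)/P(A) = (1/3)/(11/24) = 8/11

8/11


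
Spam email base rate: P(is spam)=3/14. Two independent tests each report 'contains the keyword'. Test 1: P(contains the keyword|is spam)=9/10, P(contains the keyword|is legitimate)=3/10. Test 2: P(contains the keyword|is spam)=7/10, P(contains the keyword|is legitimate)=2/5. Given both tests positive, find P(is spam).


After test 1: P(+) = 9/10*3/14 + 3/10*11/14 = 3/7
P(B|+) = (27/140)/(3/7) = 9/20
After test 2 (use post1 as new prior): P(+) = 7/10*9/20 + 2/5*11/20 = 107/200
P(B|+,+) = (63/200)/(107/200) = 63/107

63/107


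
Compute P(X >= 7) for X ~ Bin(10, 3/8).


P(X>=7) = P(X=7) + P(X=8) + P(X=9) + P(X=10)
= 4100625/134217728 + 7381125/1073741824 + 492075/536870912 + 59049/1073741824
= 10307331/268435456

10307331/268435456


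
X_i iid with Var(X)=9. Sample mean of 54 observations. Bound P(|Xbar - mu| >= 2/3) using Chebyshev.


Var(Xbar) = Var(X)/n = 9/54
Chebyshev: P(|Xbar-mu| >= 2/3) <= Var(Xbar)/(2/3)^2 = (1/6)/(4/9) = 3/8

3/8


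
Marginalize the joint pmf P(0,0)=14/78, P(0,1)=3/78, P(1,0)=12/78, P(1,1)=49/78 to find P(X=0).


P(X=0) = P(0,0)+P(0,1) = 14/78 + 3/78 = 17/78

17/78


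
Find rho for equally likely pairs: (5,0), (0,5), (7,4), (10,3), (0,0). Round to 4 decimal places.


Cov(X,Y) = 1.0400, Var(X) = 15.4400, Var(Y) = 4.2400
rho = Cov/(sqrt(VarX)*sqrt(VarY)) = 0.1285

0.1285


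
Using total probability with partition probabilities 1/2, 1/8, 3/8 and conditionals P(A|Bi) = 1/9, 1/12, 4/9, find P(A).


P(A) = P(A|B1)P(B1) + P(A|B2)P(B2) + P(A|B3)P(B3)
= 1/9*1/2 + 1/12*1/8 + 4/9*3/8
= 1/18 + 1/96 + 1/6 = 67/288

67/288


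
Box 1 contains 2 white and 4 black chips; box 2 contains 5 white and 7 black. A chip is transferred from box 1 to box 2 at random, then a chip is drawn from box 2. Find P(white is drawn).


P(transfer white) = 2/6 = 1/3; P(transfer black) = 2/3
If white transferred: Urn II has 6 white of 13, so P(white|white moved) = 6/13
If black transferred: Urn II has 5 white of 13, so P(white|black moved) = 5/13
By total probability: P(white) = 1/3*6/13 + 2/3*5/13 = 16/39

16/39


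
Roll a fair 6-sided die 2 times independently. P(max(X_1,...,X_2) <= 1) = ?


P(max <= 1) = P(all X_i <= 1) = (P(X_1 <= 1))^2
= (1/6)^2 = 1/36

1/36


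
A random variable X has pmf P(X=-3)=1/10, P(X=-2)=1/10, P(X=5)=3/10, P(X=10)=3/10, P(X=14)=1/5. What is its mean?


E[X] = sum(x * P(x))
= -3*1/10 - 2*1/10 + 5*3/10 + 10*3/10 + 14*1/5
= 34/5

34/5


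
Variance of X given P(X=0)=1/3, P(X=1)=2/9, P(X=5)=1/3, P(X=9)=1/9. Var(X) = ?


E[X] = 26/9, E[X^2] = 158/9
Var(X) = E[X^2] - (E[X])^2 = 158/9 - (26/9)^2 = 746/81

746/81


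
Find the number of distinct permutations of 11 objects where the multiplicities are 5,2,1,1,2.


11! = 39916800
Denominator: 5!=120 * 2!=2 * 1!=1 * 1!=1 * 2!=2
Coefficient = 39916800 / 480 = 83160

83160


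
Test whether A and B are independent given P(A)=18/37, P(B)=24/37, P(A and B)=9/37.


P(A)*P(B) = 18/37*24/37 = 432/1369
P(A∩B) = 9/37 != 432/1369, so not independent

No, A and B are not independent


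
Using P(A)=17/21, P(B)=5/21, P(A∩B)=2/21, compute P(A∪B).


P(A∪B) = P(A) + P(B) - P(A∩B)
= 17/21 + 5/21 - 2/21 = 20/21

20/21


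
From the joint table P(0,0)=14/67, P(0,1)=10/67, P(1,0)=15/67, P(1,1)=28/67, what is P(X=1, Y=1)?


Read from table: P(X=1, Y=1) = 28/67

28/67


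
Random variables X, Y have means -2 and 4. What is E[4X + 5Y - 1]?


E[4X + 5Y - 1] = 4*E[X] + 5*E[Y] - 1
= (4)*(-2) + (5)*(4) + (-1)
= -8 + 20 - 1 = 11

11


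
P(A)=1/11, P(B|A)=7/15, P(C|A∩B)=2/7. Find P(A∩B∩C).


P(A∩B∩C) = P(A) * P(B|A) * P(C|A∩B)
= 1/11 * 7/15 * 2/7
= 7/165 * 2/7 = 2/165

2/165


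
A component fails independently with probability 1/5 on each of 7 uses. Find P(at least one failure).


P(at least one) = 1 - P(none)
P(none) = (1 - 1/5)^7 = (4/5)^7 = 16384/78125
P(at least one) = 1 - 16384/78125 = 61741/78125

61741/78125


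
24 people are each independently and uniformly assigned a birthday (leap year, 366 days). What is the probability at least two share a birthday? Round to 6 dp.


P(all different) = prod((366-i)/366 for i=0..23) = 0.462654
P(at least one match) = 1 - 0.462654 = 0.537346

0.537346


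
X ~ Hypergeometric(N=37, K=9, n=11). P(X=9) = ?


P(X=9) = C(9,9)*C(28,2) / C(37,11)
= 1*378 / 854992152
= 378/854992152 = 1/2261884

1/2261884


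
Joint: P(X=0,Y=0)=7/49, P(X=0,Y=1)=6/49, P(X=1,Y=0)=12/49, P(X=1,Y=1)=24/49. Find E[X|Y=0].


P(Y=0) = 19/49
E[X|Y=0] = (0*7 + 1*12)/19 = 12/19

12/19


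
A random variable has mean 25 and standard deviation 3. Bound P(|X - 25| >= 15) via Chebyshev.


k = 15/3 = 5
Chebyshev: P(|X-mu| >= k*sigma) <= 1/k^2 = 1/5^2 = 1/25

1/25


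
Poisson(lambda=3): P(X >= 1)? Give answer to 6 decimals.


P(X>=1) = 1 - P(X<=0) = 1 - (e^(-3)*3^0/0!)
≈ 1 - 0.0497870684 = 0.9502129316
≈ 0.950213

0.950213


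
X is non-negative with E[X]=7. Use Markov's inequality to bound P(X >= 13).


Markov: P(X >= a) <= E[X]/a
P(X >= 13) <= 7/13

7/13


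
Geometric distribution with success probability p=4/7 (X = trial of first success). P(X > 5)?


P(X > 5) = P(first 5 trials all fail) = (1-p)^5 = (3/7)^5 = 243/16807

243/16807


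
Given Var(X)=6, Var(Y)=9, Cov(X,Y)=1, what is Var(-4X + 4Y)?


Var(-4X + 4Y) = (-4)^2*Var(X) + 4^2*Var(Y) + 2*(-4)*4*Cov(X,Y)
= 16*6 + 16*9 - 32*1
= 96 + 144 - 32 = 208

208


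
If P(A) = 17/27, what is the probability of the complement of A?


P(A') = 1 - P(A) = 1 - 17/27 = 10/27

10/27


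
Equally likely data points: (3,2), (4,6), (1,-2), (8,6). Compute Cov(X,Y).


E[X]=4, E[Y]=3, E[XY]=19
Cov(X,Y) = E[XY] - E[X]E[Y] = 19 - 4*3 = 7

7


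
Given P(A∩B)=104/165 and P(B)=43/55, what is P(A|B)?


P(A|B) = P(A∩B)/P(B) = (104/165)/(129/165) = 104/129

104/129


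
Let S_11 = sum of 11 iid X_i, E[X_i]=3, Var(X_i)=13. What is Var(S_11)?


By independence, Var(S_n) = n*Var(X_1) = 11*13 = 143

143


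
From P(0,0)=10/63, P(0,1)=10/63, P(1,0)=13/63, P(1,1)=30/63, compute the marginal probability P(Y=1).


P(Y=1) = P(0,1)+P(1,1) = 10/63 + 30/63 = 40/63

40/63


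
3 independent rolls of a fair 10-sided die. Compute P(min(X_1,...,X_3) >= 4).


P(min >= 4) = P(all X_i >= 4) = (P(X_1 >= 4))^3
= (7/10)^3 = 343/1000

343/1000


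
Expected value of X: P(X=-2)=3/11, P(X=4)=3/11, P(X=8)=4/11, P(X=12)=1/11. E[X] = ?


E[X] = sum(x * P(x))
= -2*3/11 + 4*3/11 + 8*4/11 + 12*1/11
= 50/11

50/11


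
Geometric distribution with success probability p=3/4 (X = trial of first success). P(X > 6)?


P(X > 6) = P(first 6 trials all fail) = (1-p)^6 = (1/4)^6 = 1/4096

1/4096


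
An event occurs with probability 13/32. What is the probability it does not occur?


P(A') = 1 - P(A) = 1 - 13/32 = 19/32

19/32


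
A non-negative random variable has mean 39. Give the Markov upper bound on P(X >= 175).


Markov: P(X >= a) <= E[X]/a
P(X >= 175) <= 39/175

39/175


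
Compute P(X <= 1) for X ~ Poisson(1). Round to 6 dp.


P(X<=1) = e^(-1)*1^0/0! + e^(-1)*1^1/1!
≈ 0.3678794412 + 0.3678794412
= 0.7357588824
≈ 0.735759

0.735759


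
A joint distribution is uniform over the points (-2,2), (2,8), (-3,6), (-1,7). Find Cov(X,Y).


E[X]=-1, E[Y]=23/4, E[XY]=-13/4
Cov(X,Y) = E[XY] - E[X]E[Y] = -13/4 + 1*23/4 = 5/2

5/2


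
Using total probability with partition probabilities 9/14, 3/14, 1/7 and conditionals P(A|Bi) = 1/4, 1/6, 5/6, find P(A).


P(A) = P(A|B1)P(B1) + P(A|B2)P(B2) + P(A|B3)P(B3)
= 1/4*9/14 + 1/6*3/14 + 5/6*1/7
= 9/56 + 1/28 + 5/42 = 53/168

53/168


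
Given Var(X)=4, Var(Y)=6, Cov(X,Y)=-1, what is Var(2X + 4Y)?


Var(2X + 4Y) = 2^2*Var(X) + 4^2*Var(Y) + 2*2*4*Cov(X,Y)
= 4*4 + 16*6 + 16*(-1)
= 16 + 96 - 16 = 96

96


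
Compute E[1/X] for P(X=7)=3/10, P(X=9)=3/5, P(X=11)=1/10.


E[1/X] = sum(g(x)*P(x))
= 1/7*3/10 + 1/9*3/5 + 1/11*1/10
= 137/1155

137/1155


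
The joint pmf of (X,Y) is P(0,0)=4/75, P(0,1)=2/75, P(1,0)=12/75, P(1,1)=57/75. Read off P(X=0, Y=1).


Read from table: P(X=0, Y=1) = 2/75

2/75


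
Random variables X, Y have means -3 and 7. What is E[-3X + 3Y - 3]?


E[-3X + 3Y - 3] = -3*E[X] + 3*E[Y] - 3
= (-3)*(-3) + (3)*(7) + (-3)
= 9 + 21 - 3 = 27

27


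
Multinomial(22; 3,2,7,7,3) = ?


22! = 1124000727777607680000
Denominator: 3!=6 * 2!=2 * 7!=5040 * 7!=5040 * 3!=6
Coefficient = 1124000727777607680000 / 1828915200 = 614572358400

614572358400


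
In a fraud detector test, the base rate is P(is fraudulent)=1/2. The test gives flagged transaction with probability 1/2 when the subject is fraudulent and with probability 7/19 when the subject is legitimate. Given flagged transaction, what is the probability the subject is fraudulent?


P(A) = P(A|B)P(B) + P(A|B')P(B') = 1/2*1/2 + 7/19*1/2 = 33/76
P(B|A) = P(A|B)P(B)/P(A) = (1/4)/(33/76) = 19/33

19/33


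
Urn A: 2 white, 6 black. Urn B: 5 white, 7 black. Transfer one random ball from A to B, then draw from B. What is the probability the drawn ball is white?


P(transfer white) = 2/8 = 1/4; P(transfer black) = 3/4
If white transferred: Urn II has 6 white of 13, so P(white|white moved) = 6/13
If black transferred: Urn II has 5 white of 13, so P(white|black moved) = 5/13
By total probability: P(white) = 1/4*6/13 + 3/4*5/13 = 21/52

21/52


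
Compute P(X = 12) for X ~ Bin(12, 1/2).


P(X=12) = C(12,12) * p^12 * (1-p)^0
= 1 * 1/4096 * 1
= 1/4096

1/4096


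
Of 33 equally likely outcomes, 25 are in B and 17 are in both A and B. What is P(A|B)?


P(A|B) = P(A∩B)/P(B) = (17/33)/(25/33) = 17/25

17/25


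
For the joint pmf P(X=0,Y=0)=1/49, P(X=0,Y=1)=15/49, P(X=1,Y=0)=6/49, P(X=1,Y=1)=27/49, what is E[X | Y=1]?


P(Y=1) = 42/49
E[X|Y=1] = (0*15 + 1*27)/42 = 27/42 = 9/14

9/14


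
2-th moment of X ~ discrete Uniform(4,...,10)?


E[X^2] = (1/7) * sum(x^2 for x=4..10)
= 371/7 = 53

53


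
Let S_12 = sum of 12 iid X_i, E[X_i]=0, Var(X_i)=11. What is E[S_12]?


E[S_n] = n*E[X_1] = 12*0 = 0

0


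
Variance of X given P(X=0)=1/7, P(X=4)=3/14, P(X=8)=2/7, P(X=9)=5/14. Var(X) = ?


E[X] = 89/14, E[X^2] = 709/14
Var(X) = E[X^2] - (E[X])^2 = 709/14 - (89/14)^2 = 2005/196

2005/196


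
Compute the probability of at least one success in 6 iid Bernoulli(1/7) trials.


P(at least one) = 1 - P(none)
P(none) = (1 - 1/7)^6 = (6/7)^6 = 46656/117649
P(at least one) = 1 - 46656/117649 = 70993/117649

70993/117649


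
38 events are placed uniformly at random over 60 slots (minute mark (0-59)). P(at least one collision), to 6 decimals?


P(all different) = prod((60-i)/60 for i=0..37) = 0.000000
P(at least one match) = 1 - 0.000000 = 1.000000

1.000000


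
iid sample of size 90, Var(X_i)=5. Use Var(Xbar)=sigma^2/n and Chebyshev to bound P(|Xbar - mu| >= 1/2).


Var(Xbar) = Var(X)/n = 5/90
Chebyshev: P(|Xbar-mu| >= 1/2) <= Var(Xbar)/(1/2)^2 = (1/18)/(1/4) = 2/9

2/9


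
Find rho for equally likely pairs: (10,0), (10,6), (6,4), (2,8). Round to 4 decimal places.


Cov(X,Y) = -6.5000, Var(X) = 11.0000, Var(Y) = 8.7500
rho = Cov/(sqrt(VarX)*sqrt(VarY)) = -0.6625

-0.6625


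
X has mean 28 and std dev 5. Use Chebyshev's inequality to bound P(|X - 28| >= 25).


k = 25/5 = 5
Chebyshev: P(|X-mu| >= k*sigma) <= 1/k^2 = 1/5^2 = 1/25

1/25


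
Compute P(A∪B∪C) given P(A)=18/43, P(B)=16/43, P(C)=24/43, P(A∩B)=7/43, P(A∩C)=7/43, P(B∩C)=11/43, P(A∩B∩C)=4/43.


P(A∪B∪C) = P(A)+P(B)+P(C) - P(AB)-P(AC)-P(BC) + P(ABC)
= 18/43+16/43+24/43 - 7/43-7/43-11/43 + 4/43
= 37/43

37/43


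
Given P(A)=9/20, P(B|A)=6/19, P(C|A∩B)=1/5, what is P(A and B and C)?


P(A∩B∩C) = P(A) * P(B|A) * P(C|A∩B)
= 9/20 * 6/19 * 1/5
= 27/190 * 1/5 = 27/950

27/950


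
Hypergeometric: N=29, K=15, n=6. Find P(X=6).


P(X=6) = C(15,6)*C(14,0) / C(29,6)
= 5005*1 / 475020
= 5005/475020 = 11/1044

11/1044


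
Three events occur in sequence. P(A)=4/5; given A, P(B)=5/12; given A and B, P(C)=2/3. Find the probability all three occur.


P(A∩B∩C) = P(A) * P(B|A) * P(C|A∩B)
= 4/5 * 5/12 * 2/3
= 1/3 * 2/3 = 2/9

2/9


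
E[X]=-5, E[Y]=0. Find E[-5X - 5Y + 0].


E[-5X - 5Y + 0] = -5*E[X] - 5*E[Y] + 0
= (-5)*(-5) + (-5)*(0) + (0)
= 25 + 0 + 0 = 25

25


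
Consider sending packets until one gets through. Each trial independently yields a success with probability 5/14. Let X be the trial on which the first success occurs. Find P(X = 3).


P(X=3) = (1-p)^2 * p = (9/14)^2 * 5/14
= 81/196 * 5/14 = 405/2744

405/2744


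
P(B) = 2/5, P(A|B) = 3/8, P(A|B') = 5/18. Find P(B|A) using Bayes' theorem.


P(A) = P(A|B)P(B) + P(A|B')P(B') = 3/8*2/5 + 5/18*3/5 = 19/60
P(B|A) = P(A|B)P(B)/P(A) = (3/20)/(19/60) = 9/19

9/19


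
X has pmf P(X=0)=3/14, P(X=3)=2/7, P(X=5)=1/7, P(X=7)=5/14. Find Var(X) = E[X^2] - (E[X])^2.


E[X] = 57/14, E[X^2] = 331/14
Var(X) = E[X^2] - (E[X])^2 = 331/14 - (57/14)^2 = 1385/196

1385/196


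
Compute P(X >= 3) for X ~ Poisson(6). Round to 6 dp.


P(X>=3) = 1 - P(X<=2) = 1 - (e^(-6)*6^0/0! + e^(-6)*6^1/1! + e^(-6)*6^2/2!)
≈ 1 - (0.0024787522 + 0.0148725131 + 0.0446175392)
= 1 - 0.0619688045 = 0.9380311955
≈ 0.938031

0.938031


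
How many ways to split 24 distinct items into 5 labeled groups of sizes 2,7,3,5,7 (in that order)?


24! = 620448401733239439360000
Denominator: 2!=2 * 7!=5040 * 3!=6 * 5!=120 * 7!=5040
Coefficient = 620448401733239439360000 / 36578304000 = 16962197091840

16962197091840


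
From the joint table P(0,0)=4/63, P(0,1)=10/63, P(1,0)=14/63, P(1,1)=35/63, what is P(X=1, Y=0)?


Read from table: P(X=1, Y=0) = 14/63 = 2/9

2/9


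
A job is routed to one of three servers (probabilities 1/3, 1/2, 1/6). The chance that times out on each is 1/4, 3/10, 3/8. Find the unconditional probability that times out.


P(A) = P(A|B1)P(B1) + P(A|B2)P(B2) + P(A|B3)P(B3)
= 1/4*1/3 + 3/10*1/2 + 3/8*1/6
= 1/12 + 3/20 + 1/16 = 71/240

71/240


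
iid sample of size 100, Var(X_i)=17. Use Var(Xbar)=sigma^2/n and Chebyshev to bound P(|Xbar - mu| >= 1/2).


Var(Xbar) = Var(X)/n = 17/100
Chebyshev: P(|Xbar-mu| >= 1/2) <= Var(Xbar)/(1/2)^2 = (17/100)/(1/4) = 17/25

17/25


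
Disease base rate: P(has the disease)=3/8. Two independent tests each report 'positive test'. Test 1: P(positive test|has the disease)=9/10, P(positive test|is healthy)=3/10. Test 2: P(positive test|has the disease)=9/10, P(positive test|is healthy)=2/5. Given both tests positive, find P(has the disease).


After test 1: P(+) = 9/10*3/8 + 3/10*5/8 = 21/40
P(B|+) = (27/80)/(21/40) = 9/14
After test 2 (use post1 as new prior): P(+) = 9/10*9/14 + 2/5*5/14 = 101/140
P(B|+,+) = (81/140)/(101/140) = 81/101

81/101


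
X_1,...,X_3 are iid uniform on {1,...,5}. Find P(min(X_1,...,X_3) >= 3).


P(min >= 3) = P(all X_i >= 3) = (P(X_1 >= 3))^3
= (3/5)^3 = 27/125

27/125


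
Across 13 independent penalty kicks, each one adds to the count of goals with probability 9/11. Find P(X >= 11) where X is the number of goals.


P(X>=11) = P(X=11) + P(X=12) + P(X=13)
= 9790890598008/34522712143931 + 7343167948506/34522712143931 + 2541865828329/34522712143931
= 1788720397713/3138428376721

1788720397713/3138428376721


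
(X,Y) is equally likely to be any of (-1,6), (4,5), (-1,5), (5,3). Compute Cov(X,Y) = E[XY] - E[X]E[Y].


E[X]=7/4, E[Y]=19/4, E[XY]=6
Cov(X,Y) = E[XY] - E[X]E[Y] = 6 - 7/4*19/4 = -37/16

-37/16


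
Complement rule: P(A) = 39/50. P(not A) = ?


P(A') = 1 - P(A) = 1 - 39/50 = 11/50

11/50


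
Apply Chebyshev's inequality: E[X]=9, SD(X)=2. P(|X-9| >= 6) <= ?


k = 6/2 = 3
Chebyshev: P(|X-mu| >= k*sigma) <= 1/k^2 = 1/3^2 = 1/9

1/9


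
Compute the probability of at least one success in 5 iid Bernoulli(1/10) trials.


P(at least one) = 1 - P(none)
P(none) = (1 - 1/10)^5 = (9/10)^5 = 59049/100000
P(at least one) = 1 - 59049/100000 = 40951/100000

40951/100000


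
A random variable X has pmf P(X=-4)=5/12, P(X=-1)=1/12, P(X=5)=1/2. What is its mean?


E[X] = sum(x * P(x))
= -4*5/12 - 1*1/12 + 5*1/2
= 3/4

3/4


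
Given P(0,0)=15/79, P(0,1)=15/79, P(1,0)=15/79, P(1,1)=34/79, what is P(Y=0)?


P(Y=0) = P(0,0)+P(1,0) = 15/79 + 15/79 = 30/79

30/79


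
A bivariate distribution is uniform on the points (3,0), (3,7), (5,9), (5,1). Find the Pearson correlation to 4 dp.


Cov(X,Y) = 0.7500, Var(X) = 1.0000, Var(Y) = 14.6875
rho = Cov/(sqrt(VarX)*sqrt(VarY)) = 0.1957

0.1957


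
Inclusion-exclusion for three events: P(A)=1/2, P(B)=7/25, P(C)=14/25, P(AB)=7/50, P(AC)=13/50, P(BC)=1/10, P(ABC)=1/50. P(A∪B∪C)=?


P(A∪B∪C) = P(A)+P(B)+P(C) - P(AB)-P(AC)-P(BC) + P(ABC)
= 1/2+7/25+14/25 - 7/50-13/50-1/10 + 1/50
= 43/50

43/50


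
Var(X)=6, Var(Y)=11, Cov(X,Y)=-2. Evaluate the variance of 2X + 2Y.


Var(2X + 2Y) = 2^2*Var(X) + 2^2*Var(Y) + 2*2*2*Cov(X,Y)
= 4*6 + 4*11 + 8*(-2)
= 24 + 44 - 16 = 52

52


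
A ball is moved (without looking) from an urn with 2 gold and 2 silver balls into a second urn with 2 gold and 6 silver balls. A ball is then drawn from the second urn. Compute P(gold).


P(transfer gold) = 2/4 = 1/2; P(transfer silver) = 1/2
If gold transferred: Urn II has 3 gold of 9, so P(gold|gold moved) = 1/3
If silver transferred: Urn II has 2 gold of 9, so P(gold|silver moved) = 2/9
By total probability: P(gold) = 1/2*1/3 + 1/2*2/9 = 5/18

5/18


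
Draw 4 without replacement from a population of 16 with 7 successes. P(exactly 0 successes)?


P(X=0) = C(7,0)*C(9,4) / C(16,4)
= 1*126 / 1820
= 126/1820 = 9/130

9/130


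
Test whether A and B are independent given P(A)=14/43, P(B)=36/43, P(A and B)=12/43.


P(A)*P(B) = 14/43*36/43 = 504/1849
P(A∩B) = 12/43 != 504/1849, so not independent

No, A and B are not independent


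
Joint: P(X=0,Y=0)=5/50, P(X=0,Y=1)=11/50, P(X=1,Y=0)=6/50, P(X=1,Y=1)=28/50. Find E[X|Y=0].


P(Y=0) = 11/50
E[X|Y=0] = (0*5 + 1*6)/11 = 6/11

6/11


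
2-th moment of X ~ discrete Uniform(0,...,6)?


E[X^2] = (1/7) * sum(x^2 for x=0..6)
= 91/7 = 13

13


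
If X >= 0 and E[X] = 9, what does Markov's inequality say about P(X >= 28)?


Markov: P(X >= a) <= E[X]/a
P(X >= 28) <= 9/28

9/28


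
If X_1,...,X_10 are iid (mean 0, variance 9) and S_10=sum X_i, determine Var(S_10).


By independence, Var(S_n) = n*Var(X_1) = 10*9 = 90

90


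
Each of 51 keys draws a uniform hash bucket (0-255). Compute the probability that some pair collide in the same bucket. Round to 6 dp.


P(all different) = prod((256-i)/256 for i=0..50) = 0.004774
P(at least one match) = 1 - 0.004774 = 0.995226

0.995226


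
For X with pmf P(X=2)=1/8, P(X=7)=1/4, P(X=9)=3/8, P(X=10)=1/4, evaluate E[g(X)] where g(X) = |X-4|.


E[|X-4|] = sum(g(x)*P(x))
= 2*1/8 + 3*1/4 + 5*3/8 + 6*1/4
= 35/8

35/8


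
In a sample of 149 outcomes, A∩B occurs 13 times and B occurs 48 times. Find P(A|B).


P(A|B) = P(A∩B)/P(B) = (13/149)/(48/149) = 13/48

13/48


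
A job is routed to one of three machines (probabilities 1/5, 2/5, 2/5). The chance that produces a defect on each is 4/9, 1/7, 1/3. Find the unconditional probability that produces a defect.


P(A) = P(A|B1)P(B1) + P(A|B2)P(B2) + P(A|B3)P(B3)
= 4/9*1/5 + 1/7*2/5 + 1/3*2/5
= 4/45 + 2/35 + 2/15 = 88/315

88/315


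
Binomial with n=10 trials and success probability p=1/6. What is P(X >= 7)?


P(X>=7) = P(X=7) + P(X=8) + P(X=9) + P(X=10)
= 625/2519424 + 125/6718464 + 25/30233088 + 1/60466176
= 337/1259712

337/1259712


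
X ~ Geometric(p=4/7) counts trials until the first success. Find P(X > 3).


P(X > 3) = P(first 3 trials all fail) = (1-p)^3 = (3/7)^3 = 27/343

27/343


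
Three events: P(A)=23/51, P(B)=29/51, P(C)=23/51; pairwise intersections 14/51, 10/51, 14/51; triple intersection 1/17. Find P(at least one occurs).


P(A∪B∪C) = P(A)+P(B)+P(C) - P(AB)-P(AC)-P(BC) + P(ABC)
= 23/51+29/51+23/51 - 14/51-10/51-14/51 + 1/17
= 40/51

40/51


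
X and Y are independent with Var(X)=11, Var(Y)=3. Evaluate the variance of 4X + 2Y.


Independence => Cov(X,Y)=0
Var(4X + 2Y) = 4^2*Var(X) + 2^2*Var(Y)
= 16*11 + 4*3 = 188

188


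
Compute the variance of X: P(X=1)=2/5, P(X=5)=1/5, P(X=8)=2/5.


E[X] = 23/5, E[X^2] = 31
Var(X) = E[X^2] - (E[X])^2 = 31 - (23/5)^2 = 246/25

246/25


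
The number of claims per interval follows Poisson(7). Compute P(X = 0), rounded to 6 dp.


P(X=0) = e^(-7) * 7^0 / 0!
≈ 0.0009118819656 * 1 / 1
≈ 0.000912

0.000912
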